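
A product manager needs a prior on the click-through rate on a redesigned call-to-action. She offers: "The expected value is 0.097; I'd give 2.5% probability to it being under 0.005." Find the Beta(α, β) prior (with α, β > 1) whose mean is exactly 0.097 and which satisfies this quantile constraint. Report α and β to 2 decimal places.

α ≈ 1.25, β ≈ 11.61

With mean 0.097 fixed, write α = 0.097s, β = 0.903s where s = α+β.
Need P(θ < 0.005) = 0.025 under Beta(0.097s, 0.903s). Normal approximation: (q−m)/√(m(1−m)/s) ≈ z_{0.025} = -1.96, so s ≈ 0.097·0.903·(-1.96)²/(0.005−0.097)² = 39.8.
At s = 39.8: P(θ<0.005) ≈ 0.000. Adjusting to match 0.025 gives s ≈ 12.85.
So α = 0.097·12.85 ≈ 1.25, β = 0.903·12.85 ≈ 11.61.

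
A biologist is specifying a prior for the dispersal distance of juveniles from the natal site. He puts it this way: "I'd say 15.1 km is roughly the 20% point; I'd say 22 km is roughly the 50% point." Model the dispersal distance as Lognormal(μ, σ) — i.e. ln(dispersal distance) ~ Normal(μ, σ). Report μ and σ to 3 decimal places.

If T ~ Lognormal(μ,σ) then ln T ~ Normal(μ,σ), so the p-quantile of ln T is μ + z_p·σ.
ln(15.1) = 2.715 and ln(22) = 3.091; z_{0.2} = -0.8416, z_{0.5} = 0.
σ = (3.091 − 2.715)/(0 − (-0.8416)) = 0.447.
μ = 2.715 − (-0.8416)·0.447 = 3.091.

μ ≈ 3.091, σ ≈ 0.447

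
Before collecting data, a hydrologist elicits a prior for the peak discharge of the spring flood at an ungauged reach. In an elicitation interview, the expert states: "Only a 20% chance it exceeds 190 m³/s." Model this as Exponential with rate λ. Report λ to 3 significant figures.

P(T > 190.0) = e^(−λ·190.0) = 0.2, so λ = −ln(0.2)/190.0 = 0.00847.

λ ≈ 0.00847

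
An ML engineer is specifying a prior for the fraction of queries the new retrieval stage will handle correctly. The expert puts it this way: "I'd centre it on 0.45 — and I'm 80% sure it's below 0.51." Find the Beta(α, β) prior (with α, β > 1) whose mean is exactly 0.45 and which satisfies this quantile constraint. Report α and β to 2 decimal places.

With mean 0.45 fixed, write α = 0.45s, β = 0.55s where s = α+β.
Need P(θ < 0.51) = 0.8 under Beta(0.45s, 0.55s). Normal approximation: (q−m)/√(m(1−m)/s) ≈ z_{0.8} = 0.842, so s ≈ 0.45·0.55·(0.842)²/(0.51−0.45)² = 48.7.
At s = 48.7: P(θ<0.51) ≈ 0.800. Adjusting to match 0.8 gives s ≈ 48.51.
So α = 0.45·48.51 ≈ 21.83, β = 0.55·48.51 ≈ 26.68.

α ≈ 21.83, β ≈ 26.68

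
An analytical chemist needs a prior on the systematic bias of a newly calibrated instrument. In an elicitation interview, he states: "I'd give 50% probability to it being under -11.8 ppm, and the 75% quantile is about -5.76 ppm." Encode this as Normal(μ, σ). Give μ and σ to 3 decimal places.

μ = -11.800, σ = 8.955

For Normal(μ,σ), the p-quantile is μ + z_p·σ. Here z_{0.5} = 0, z_{0.75} = 0.6745.
So -11.8 = μ + 0σ and -5.76 = μ + 0.6745σ.
Subtracting: σ = (-5.76 − -11.8)/(0.6745 − (0)) = 8.955.
Then μ = -11.8 − (0)·8.955 = -11.800.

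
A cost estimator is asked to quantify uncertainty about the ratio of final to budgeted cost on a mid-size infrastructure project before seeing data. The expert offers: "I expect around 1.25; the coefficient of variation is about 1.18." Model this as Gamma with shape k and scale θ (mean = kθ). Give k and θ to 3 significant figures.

k ≈ 0.718, θ ≈ 1.74

For Gamma(k, scale θ): mean = kθ, variance = kθ², so CV = 1/√k.
CV = 1.18, hence k = 1/CV² = 0.718.
Then θ = mean/k = 1.25/0.718 = 1.74.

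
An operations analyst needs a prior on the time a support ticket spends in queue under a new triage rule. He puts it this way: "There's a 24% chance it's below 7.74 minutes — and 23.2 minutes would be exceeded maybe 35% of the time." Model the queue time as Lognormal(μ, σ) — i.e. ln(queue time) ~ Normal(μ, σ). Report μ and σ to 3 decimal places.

μ ≈ 2.757, σ ≈ 1.006

If T ~ Lognormal(μ,σ) then ln T ~ Normal(μ,σ), so the p-quantile of ln T is μ + z_p·σ.
ln(7.74) = 2.046 and ln(23.2) = 3.144; z_{0.24} = -0.7063, z_{0.65} = 0.3853.
σ = (3.144 − 2.046)/(0.3853 − (-0.7063)) = 1.006.
μ = 2.046 − (-0.7063)·1.006 = 2.757.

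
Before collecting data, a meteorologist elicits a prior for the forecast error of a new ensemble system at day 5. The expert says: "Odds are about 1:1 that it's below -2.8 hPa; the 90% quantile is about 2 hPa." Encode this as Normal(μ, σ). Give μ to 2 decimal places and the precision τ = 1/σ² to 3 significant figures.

μ = -2.80, τ = 0.0713

For Normal(μ,σ), the p-quantile is μ + z_p·σ. Here z_{0.5} = 0, z_{0.9} = 1.282.
So -2.8 = μ + 0σ and 2 = μ + 1.282σ.
Subtracting: σ = (2 − -2.8)/(1.282 − (0)) = 3.75.
Then μ = -2.8 − (0)·3.75 = -2.80.
Precision τ = 1/σ² = 1/3.745² = 0.0713.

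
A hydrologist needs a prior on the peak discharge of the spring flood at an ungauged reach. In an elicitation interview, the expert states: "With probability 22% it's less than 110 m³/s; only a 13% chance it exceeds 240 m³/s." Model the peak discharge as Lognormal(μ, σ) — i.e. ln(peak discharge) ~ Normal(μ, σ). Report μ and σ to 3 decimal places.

μ ≈ 5.018, σ ≈ 0.411

If T ~ Lognormal(μ,σ) then ln T ~ Normal(μ,σ), so the p-quantile of ln T is μ + z_p·σ.
ln(110) = 4.7 and ln(240) = 5.481; z_{0.22} = -0.7722, z_{0.87} = 1.126.
σ = (5.481 − 4.7)/(1.126 − (-0.7722)) = 0.411.
μ = 4.7 − (-0.7722)·0.411 = 5.018.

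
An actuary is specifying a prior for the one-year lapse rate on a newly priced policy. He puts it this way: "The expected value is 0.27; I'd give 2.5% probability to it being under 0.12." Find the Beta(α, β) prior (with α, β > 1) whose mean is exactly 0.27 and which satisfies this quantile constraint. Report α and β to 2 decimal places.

α ≈ 6.87, β ≈ 18.59

With mean 0.27 fixed, write α = 0.27s, β = 0.73s where s = α+β.
Need P(θ < 0.12) = 0.025 under Beta(0.27s, 0.73s). Normal approximation: (q−m)/√(m(1−m)/s) ≈ z_{0.025} = -1.96, so s ≈ 0.27·0.73·(-1.96)²/(0.12−0.27)² = 33.7.
At s = 33.7: P(θ<0.12) ≈ 0.011. Adjusting to match 0.025 gives s ≈ 25.46.
So α = 0.27·25.46 ≈ 6.87, β = 0.73·25.46 ≈ 18.59.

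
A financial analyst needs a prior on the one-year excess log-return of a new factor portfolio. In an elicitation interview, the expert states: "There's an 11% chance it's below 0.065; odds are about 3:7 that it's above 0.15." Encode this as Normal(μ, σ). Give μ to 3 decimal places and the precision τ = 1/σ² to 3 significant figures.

μ = 0.125, τ = 424

For Normal(μ,σ), the p-quantile is μ + z_p·σ. Here z_{0.11} = -1.227, z_{0.7} = 0.5244.
So 0.065 = μ − 1.227σ and 0.15 = μ + 0.5244σ.
Subtracting: σ = (0.15 − 0.065)/(0.5244 − (-1.227)) = 0.049.
Then μ = 0.065 − (-1.227)·0.049 = 0.125.
Precision τ = 1/σ² = 1/0.04855² = 424.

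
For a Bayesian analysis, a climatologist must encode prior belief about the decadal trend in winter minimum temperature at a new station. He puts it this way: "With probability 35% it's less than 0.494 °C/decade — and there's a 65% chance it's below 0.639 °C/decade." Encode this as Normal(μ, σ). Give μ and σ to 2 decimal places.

For Normal(μ,σ), the p-quantile is μ + z_p·σ. Here z_{0.35} = -0.3853, z_{0.65} = 0.3853.
So 0.494 = μ − 0.3853σ and 0.639 = μ + 0.3853σ.
Subtracting: σ = (0.639 − 0.494)/(0.3853 − (-0.3853)) = 0.19.
Then μ = 0.494 − (-0.3853)·0.19 = 0.57.

μ = 0.57, σ = 0.19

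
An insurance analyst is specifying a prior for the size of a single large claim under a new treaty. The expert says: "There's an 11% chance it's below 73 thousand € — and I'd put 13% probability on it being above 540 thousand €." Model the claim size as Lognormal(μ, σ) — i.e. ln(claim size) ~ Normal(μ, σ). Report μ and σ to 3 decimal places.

μ ≈ 5.334, σ ≈ 0.850

If T ~ Lognormal(μ,σ) then ln T ~ Normal(μ,σ), so the p-quantile of ln T is μ + z_p·σ.
ln(73) = 4.29 and ln(540) = 6.292; z_{0.11} = -1.227, z_{0.87} = 1.126.
σ = (6.292 − 4.29)/(1.126 − (-1.227)) = 0.850.
μ = 4.29 − (-1.227)·0.850 = 5.334.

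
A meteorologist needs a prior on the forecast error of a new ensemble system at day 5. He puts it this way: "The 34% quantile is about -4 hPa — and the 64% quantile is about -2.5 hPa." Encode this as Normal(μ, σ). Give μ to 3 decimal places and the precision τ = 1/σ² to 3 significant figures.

μ = -3.197, τ = 0.264

The p-quantile of Normal(μ,σ) is μ + z_p·σ, with z_{0.34} = -0.4125 and z_{0.64} = 0.3585.
Eliminate σ: μ = (z₂·x₁ − z₁·x₂)/(z₂ − z₁) = (0.3585·-4 − (-0.4125)·-2.5)/0.7709 = -3.197.
Then σ = (x₂ − x₁)/(z₂ − z₁) = (-2.5 − -4)/0.7709 = 1.946.
Precision τ = 1/σ² = 1/1.946² = 0.264.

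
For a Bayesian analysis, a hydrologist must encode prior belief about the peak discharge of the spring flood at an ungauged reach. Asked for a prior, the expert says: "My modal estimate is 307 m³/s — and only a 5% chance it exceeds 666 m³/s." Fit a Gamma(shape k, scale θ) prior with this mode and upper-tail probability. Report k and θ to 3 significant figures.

k ≈ 5.59, θ ≈ 66.8

Gamma(k,θ) with k>1 has mode (k−1)θ, so θ = 307/(k−1).
Need P(X < 666) = 0.95 with θ tied to k this way. Start at k = 2, θ = 307: P(X<666) ≈ 0.638.
Too low — raise k to concentrate. Iterating converges to k ≈ 5.59.
Then θ = 307/(5.59−1) ≈ 66.8.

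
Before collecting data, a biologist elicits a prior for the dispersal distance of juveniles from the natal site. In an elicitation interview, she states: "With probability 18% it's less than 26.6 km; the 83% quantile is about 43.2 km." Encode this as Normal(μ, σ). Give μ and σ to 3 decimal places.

μ = 34.728, σ = 8.879

For Normal(μ,σ), the p-quantile is μ + z_p·σ. Here z_{0.18} = -0.9154, z_{0.83} = 0.9542.
So 26.6 = μ − 0.9154σ and 43.2 = μ + 0.9542σ.
Subtracting: σ = (43.2 − 26.6)/(0.9542 − (-0.9154)) = 8.879.
Then μ = 26.6 − (-0.9154)·8.879 = 34.728.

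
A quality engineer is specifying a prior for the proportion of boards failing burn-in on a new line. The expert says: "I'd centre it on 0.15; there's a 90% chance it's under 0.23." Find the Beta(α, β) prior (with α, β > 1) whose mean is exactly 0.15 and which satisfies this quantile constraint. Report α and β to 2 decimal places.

With mean 0.15 fixed, write α = 0.15s, β = 0.85s where s = α+β.
Need P(θ < 0.23) = 0.9 under Beta(0.15s, 0.85s). Normal approximation: (q−m)/√(m(1−m)/s) ≈ z_{0.9} = 1.28, so s ≈ 0.15·0.85·(1.28)²/(0.23−0.15)² = 32.7.
At s = 32.7: P(θ<0.23) ≈ 0.893. Adjusting to match 0.9 gives s ≈ 35.14.
So α = 0.15·35.14 ≈ 5.27, β = 0.85·35.14 ≈ 29.87.

α ≈ 5.27, β ≈ 29.87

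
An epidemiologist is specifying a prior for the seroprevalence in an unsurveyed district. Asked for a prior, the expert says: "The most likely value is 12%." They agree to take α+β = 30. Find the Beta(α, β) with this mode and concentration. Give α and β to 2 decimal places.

For α,β > 1 the Beta mode is (α−1)/(α+β−2). With α+β = 30, the mode is (α−1)/28.
Set (α−1)/28 = 0.12 → α = 1 + 0.12·28 = 4.36.
β = 30 − α = 25.64.

α = 4.36, β = 25.64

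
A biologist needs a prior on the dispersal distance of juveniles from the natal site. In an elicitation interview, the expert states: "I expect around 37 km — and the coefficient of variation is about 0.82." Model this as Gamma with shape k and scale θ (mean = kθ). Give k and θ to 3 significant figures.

k ≈ 1.49, θ ≈ 24.9

For Gamma(k, scale θ): mean = kθ, variance = kθ², so CV = 1/√k.
CV = 0.82, hence k = 1/CV² = 1.49.
Then θ = mean/k = 37/1.49 = 24.9.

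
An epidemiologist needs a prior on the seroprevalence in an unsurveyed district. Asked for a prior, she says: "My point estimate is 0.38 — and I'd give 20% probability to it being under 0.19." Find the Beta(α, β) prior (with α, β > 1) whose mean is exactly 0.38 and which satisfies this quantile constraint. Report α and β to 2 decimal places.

α ≈ 1.82, β ≈ 2.97

With mean 0.38 fixed, write α = 0.38s, β = 0.62s where s = α+β.
Need P(θ < 0.19) = 0.2 under Beta(0.38s, 0.62s). Normal approximation: (q−m)/√(m(1−m)/s) ≈ z_{0.2} = -0.842, so s ≈ 0.38·0.62·(-0.842)²/(0.19−0.38)² = 4.6.
At s = 4.6: P(θ<0.19) ≈ 0.205. Adjusting to match 0.2 gives s ≈ 4.78.
So α = 0.38·4.78 ≈ 1.82, β = 0.62·4.78 ≈ 2.97.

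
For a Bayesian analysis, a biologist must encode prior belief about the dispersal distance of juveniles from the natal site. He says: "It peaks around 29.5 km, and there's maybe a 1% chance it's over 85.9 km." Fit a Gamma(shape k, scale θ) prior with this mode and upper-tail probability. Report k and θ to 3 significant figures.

Gamma(k,θ) with k>1 has mode (k−1)θ, so θ = 29.5/(k−1).
Need P(X < 85.9) = 0.99 with θ tied to k this way. Start at k = 2, θ = 29.5: P(X<85.9) ≈ 0.787.
Too low — raise k to concentrate. Iterating converges to k ≈ 4.97.
Then θ = 29.5/(4.97−1) ≈ 7.43.

k ≈ 4.97, θ ≈ 7.43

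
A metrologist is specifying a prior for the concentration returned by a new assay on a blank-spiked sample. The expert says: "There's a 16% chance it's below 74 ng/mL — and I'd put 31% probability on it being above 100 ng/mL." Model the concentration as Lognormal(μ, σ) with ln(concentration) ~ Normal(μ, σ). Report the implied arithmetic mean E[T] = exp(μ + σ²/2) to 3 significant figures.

If T ~ Lognormal(μ,σ) then ln T ~ Normal(μ,σ), so the p-quantile of ln T is μ + z_p·σ.
ln(74) = 4.304 and ln(100) = 4.605; z_{0.16} = -0.9945, z_{0.69} = 0.4959.
σ = (4.605 − 4.304)/(0.4959 − (-0.9945)) = 0.202.
μ = 4.304 − (-0.9945)·0.202 = 4.505.
E[T] = exp(μ + σ²/2) = exp(4.505 + 0.0204) = 92.3 ng/mL.

E[T] ≈ 92.3 ng/mL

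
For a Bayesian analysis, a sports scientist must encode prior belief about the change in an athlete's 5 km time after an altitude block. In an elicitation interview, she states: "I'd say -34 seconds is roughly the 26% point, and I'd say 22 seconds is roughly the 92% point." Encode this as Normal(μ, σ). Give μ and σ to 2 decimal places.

For Normal(μ,σ), the p-quantile is μ + z_p·σ. Here z_{0.26} = -0.6433, z_{0.92} = 1.405.
So -34 = μ − 0.6433σ and 22 = μ + 1.405σ.
Subtracting: σ = (22 − -34)/(1.405 − (-0.6433)) = 27.34.
Then μ = -34 − (-0.6433)·27.34 = -16.41.

μ = -16.41, σ = 27.34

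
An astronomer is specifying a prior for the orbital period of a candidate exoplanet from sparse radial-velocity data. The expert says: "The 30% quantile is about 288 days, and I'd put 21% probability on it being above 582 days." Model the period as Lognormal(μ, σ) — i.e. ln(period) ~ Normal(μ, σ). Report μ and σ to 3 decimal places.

μ ≈ 5.940, σ ≈ 0.529

If T ~ Lognormal(μ,σ) then ln T ~ Normal(μ,σ), so the p-quantile of ln T is μ + z_p·σ.
ln(288) = 5.663 and ln(582) = 6.366; z_{0.3} = -0.5244, z_{0.79} = 0.8064.
σ = (6.366 − 5.663)/(0.8064 − (-0.5244)) = 0.529.
μ = 5.663 − (-0.5244)·0.529 = 5.940.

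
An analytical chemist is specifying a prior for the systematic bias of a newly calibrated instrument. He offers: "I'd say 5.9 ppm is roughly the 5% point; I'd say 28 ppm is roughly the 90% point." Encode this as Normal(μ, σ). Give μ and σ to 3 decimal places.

μ = 18.322, σ = 7.552

The p-quantile of Normal(μ,σ) is μ + z_p·σ, with z_{0.05} = -1.645 and z_{0.9} = 1.282.
Eliminate σ: μ = (z₂·x₁ − z₁·x₂)/(z₂ − z₁) = (1.282·5.9 − (-1.645)·28)/2.926 = 18.322.
Then σ = (x₂ − x₁)/(z₂ − z₁) = (28 − 5.9)/2.926 = 7.552.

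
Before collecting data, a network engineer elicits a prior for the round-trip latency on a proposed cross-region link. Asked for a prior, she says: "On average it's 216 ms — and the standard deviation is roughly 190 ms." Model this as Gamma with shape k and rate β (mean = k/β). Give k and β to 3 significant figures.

For Gamma(k, rate β): mean = k/β, variance = k/β², so CV = 1/√k.
CV = SD/mean = 190/216 = 0.8796, hence k = 1/CV² = 1.29.
Then β = k/mean = 1.29/216 = 0.00598.

k ≈ 1.29, β ≈ 0.00598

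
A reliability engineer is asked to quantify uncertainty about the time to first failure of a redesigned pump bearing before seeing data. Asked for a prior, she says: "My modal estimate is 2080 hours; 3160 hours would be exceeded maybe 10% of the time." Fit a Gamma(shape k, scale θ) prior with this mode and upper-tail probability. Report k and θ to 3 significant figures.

k ≈ 11.7, θ ≈ 195

Gamma(k,θ) with k>1 has mode (k−1)θ, so θ = 2080/(k−1).
Need P(X < 3160) = 0.9 with θ tied to k this way. Start at k = 2, θ = 2080: P(X<3160) ≈ 0.449.
Too low — raise k to concentrate. Iterating converges to k ≈ 11.7.
Then θ = 2080/(11.7−1) ≈ 195.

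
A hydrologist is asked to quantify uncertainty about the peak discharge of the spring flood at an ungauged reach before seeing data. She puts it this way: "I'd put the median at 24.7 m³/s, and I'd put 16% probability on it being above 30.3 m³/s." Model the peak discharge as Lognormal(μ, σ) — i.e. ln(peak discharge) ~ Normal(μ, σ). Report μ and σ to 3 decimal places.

μ ≈ 3.207, σ ≈ 0.205

If T ~ Lognormal(μ,σ) then ln T ~ Normal(μ,σ), so the p-quantile of ln T is μ + z_p·σ.
ln(24.7) = 3.207 and ln(30.3) = 3.411; z_{0.5} = 0, z_{0.84} = 0.9945.
σ = (3.411 − 3.207)/(0.9945 − (0)) = 0.205.
μ = 3.207 − (0)·0.205 = 3.207.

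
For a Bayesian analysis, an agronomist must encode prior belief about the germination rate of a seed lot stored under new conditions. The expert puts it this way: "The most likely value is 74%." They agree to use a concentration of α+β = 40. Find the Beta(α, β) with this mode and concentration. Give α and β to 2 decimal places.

For α,β > 1 the Beta mode is (α−1)/(α+β−2). With α+β = 40, the mode is (α−1)/38.
Set (α−1)/38 = 0.74 → α = 1 + 0.74·38 = 29.12.
β = 40 − α = 10.88.

α = 29.12, β = 10.88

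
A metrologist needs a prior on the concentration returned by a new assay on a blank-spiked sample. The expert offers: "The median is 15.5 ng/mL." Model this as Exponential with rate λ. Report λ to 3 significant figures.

λ ≈ 0.0447

Exponential median = ln 2 / λ, so λ = ln 2 / 15.5 = 0.0447.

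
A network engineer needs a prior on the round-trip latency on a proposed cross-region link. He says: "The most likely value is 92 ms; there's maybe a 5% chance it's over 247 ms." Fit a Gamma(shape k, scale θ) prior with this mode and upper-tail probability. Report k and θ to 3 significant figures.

Gamma(k,θ) with k>1 has mode (k−1)θ, so θ = 92/(k−1).
Need P(X < 247) = 0.95 with θ tied to k this way. Start at k = 2, θ = 92: P(X<247) ≈ 0.749.
Too low — raise k to concentrate. Iterating converges to k ≈ 3.76.
Then θ = 92/(3.76−1) ≈ 33.3.

k ≈ 3.76, θ ≈ 33.3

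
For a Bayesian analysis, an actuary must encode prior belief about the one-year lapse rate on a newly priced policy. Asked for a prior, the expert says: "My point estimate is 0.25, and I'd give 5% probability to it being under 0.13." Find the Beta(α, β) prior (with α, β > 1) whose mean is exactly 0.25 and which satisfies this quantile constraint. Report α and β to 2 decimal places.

α ≈ 7.20, β ≈ 21.60

With mean 0.25 fixed, write α = 0.25s, β = 0.75s where s = α+β.
Need P(θ < 0.13) = 0.05 under Beta(0.25s, 0.75s). Normal approximation: (q−m)/√(m(1−m)/s) ≈ z_{0.05} = -1.64, so s ≈ 0.25·0.75·(-1.64)²/(0.13−0.25)² = 35.2.
At s = 35.2: P(θ<0.13) ≈ 0.033. Adjusting to match 0.05 gives s ≈ 28.80.
So α = 0.25·28.80 ≈ 7.20, β = 0.75·28.80 ≈ 21.60.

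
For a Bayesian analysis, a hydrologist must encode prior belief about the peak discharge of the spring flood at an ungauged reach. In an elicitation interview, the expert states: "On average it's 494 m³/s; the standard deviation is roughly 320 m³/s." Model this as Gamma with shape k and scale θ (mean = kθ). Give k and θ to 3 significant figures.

For Gamma(k, scale θ): mean = kθ, variance = kθ², so CV = 1/√k.
CV = SD/mean = 320/494 = 0.6478, hence k = 1/CV² = 2.38.
Then θ = mean/k = 494/2.38 = 207.

k ≈ 2.38, θ ≈ 207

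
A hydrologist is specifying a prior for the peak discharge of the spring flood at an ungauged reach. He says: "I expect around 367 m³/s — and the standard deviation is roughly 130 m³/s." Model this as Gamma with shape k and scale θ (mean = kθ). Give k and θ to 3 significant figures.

For Gamma(k, scale θ): mean = kθ, variance = kθ², so CV = 1/√k.
CV = SD/mean = 130/367 = 0.3542, hence k = 1/CV² = 7.97.
Then θ = mean/k = 367/7.97 = 46.

k ≈ 7.97, θ ≈ 46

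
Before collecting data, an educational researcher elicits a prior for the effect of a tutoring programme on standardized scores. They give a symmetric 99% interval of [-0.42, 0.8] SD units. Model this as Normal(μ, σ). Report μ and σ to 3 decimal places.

A symmetric 99% interval runs μ ± z·σ with z = 2.576.
Half-width = 0.61, so σ = 0.61/2.576 = 0.237.
μ is the interval midpoint, 0.190.

μ = 0.190, σ = 0.237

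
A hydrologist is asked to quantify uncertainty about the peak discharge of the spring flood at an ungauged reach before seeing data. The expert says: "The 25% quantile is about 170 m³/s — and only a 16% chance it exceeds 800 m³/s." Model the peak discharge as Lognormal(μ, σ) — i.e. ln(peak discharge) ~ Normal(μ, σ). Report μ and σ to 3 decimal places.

If T ~ Lognormal(μ,σ) then ln T ~ Normal(μ,σ), so the p-quantile of ln T is μ + z_p·σ.
ln(170) = 5.136 and ln(800) = 6.685; z_{0.25} = -0.6745, z_{0.84} = 0.9945.
σ = (6.685 − 5.136)/(0.9945 − (-0.6745)) = 0.928.
μ = 5.136 − (-0.6745)·0.928 = 5.762.

μ ≈ 5.762, σ ≈ 0.928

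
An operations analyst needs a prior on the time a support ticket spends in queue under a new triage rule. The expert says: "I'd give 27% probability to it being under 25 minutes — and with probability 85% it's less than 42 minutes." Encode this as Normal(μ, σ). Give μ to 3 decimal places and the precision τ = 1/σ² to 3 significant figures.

For Normal(μ,σ), the p-quantile is μ + z_p·σ. Here z_{0.27} = -0.6128, z_{0.85} = 1.036.
So 25 = μ − 0.6128σ and 42 = μ + 1.036σ.
Subtracting: σ = (42 − 25)/(1.036 − (-0.6128)) = 10.308.
Then μ = 25 − (-0.6128)·10.308 = 31.317.
Precision τ = 1/σ² = 1/10.31² = 0.00941.

μ = 31.317, τ = 0.00941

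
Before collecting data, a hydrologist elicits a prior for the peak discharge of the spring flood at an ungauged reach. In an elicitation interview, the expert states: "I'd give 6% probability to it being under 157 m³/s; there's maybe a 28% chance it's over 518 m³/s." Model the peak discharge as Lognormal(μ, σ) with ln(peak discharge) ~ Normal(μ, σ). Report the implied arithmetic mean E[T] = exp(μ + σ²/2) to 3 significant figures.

E[T] ≈ 437 m³/s

If T ~ Lognormal(μ,σ) then ln T ~ Normal(μ,σ), so the p-quantile of ln T is μ + z_p·σ.
ln(157) = 5.056 and ln(518) = 6.25; z_{0.06} = -1.555, z_{0.72} = 0.5828.
σ = (6.25 − 5.056)/(0.5828 − (-1.555)) = 0.558.
μ = 5.056 − (-1.555)·0.558 = 5.924.
E[T] = exp(μ + σ²/2) = exp(5.924 + 0.1559) = 437 m³/s.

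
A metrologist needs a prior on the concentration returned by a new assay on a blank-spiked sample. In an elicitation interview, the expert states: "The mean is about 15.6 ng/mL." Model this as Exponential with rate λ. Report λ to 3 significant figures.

Exponential mean = 1/λ, so λ = 1/15.6 = 0.0641.

λ ≈ 0.0641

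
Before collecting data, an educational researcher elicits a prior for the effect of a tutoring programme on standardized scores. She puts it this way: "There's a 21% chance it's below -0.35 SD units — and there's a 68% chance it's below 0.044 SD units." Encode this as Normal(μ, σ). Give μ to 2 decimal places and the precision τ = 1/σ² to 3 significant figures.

For Normal(μ,σ), the p-quantile is μ + z_p·σ. Here z_{0.21} = -0.8064, z_{0.68} = 0.4677.
So -0.35 = μ − 0.8064σ and 0.044 = μ + 0.4677σ.
Subtracting: σ = (0.044 − -0.35)/(0.4677 − (-0.8064)) = 0.31.
Then μ = -0.35 − (-0.8064)·0.31 = -0.10.
Precision τ = 1/σ² = 1/0.3092² = 10.5.

μ = -0.10, τ = 10.5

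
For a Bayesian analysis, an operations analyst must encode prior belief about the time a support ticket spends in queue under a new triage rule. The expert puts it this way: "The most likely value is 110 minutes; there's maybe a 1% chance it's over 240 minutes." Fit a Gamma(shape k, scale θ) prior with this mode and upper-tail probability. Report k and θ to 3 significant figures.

Gamma(k,θ) with k>1 has mode (k−1)θ, so θ = 110/(k−1).
Need P(X < 240) = 0.99 with θ tied to k this way. Start at k = 2, θ = 110: P(X<240) ≈ 0.641.
Too low — raise k to concentrate. Iterating converges to k ≈ 8.93.
Then θ = 110/(8.93−1) ≈ 13.9.

k ≈ 8.93, θ ≈ 13.9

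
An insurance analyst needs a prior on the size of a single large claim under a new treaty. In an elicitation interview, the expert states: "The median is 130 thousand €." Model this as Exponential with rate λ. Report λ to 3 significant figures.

Exponential median = ln 2 / λ, so λ = ln 2 / 130.0 = 0.00533.

λ ≈ 0.00533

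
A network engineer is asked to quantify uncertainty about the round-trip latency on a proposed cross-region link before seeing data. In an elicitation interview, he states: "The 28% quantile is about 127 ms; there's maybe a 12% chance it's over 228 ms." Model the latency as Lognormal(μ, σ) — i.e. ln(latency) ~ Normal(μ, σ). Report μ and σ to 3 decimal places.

μ ≈ 5.038, σ ≈ 0.333

If T ~ Lognormal(μ,σ) then ln T ~ Normal(μ,σ), so the p-quantile of ln T is μ + z_p·σ.
ln(127) = 4.844 and ln(228) = 5.429; z_{0.28} = -0.5828, z_{0.88} = 1.175.
σ = (5.429 − 4.844)/(1.175 − (-0.5828)) = 0.333.
μ = 4.844 − (-0.5828)·0.333 = 5.038.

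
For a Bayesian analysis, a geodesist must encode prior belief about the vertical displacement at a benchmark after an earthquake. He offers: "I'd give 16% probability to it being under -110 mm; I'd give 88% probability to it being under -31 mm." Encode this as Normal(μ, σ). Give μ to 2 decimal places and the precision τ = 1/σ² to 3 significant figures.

μ = -73.79, τ = 0.000754

For Normal(μ,σ), the p-quantile is μ + z_p·σ. Here z_{0.16} = -0.9945, z_{0.88} = 1.175.
So -110 = μ − 0.9945σ and -31 = μ + 1.175σ.
Subtracting: σ = (-31 − -110)/(1.175 − (-0.9945)) = 36.41.
Then μ = -110 − (-0.9945)·36.41 = -73.79.
Precision τ = 1/σ² = 1/36.41² = 0.000754.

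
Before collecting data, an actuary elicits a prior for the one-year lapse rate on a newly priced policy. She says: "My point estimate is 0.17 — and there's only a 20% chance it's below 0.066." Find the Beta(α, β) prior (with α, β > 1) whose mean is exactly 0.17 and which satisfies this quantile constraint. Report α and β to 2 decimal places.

α ≈ 1.56, β ≈ 7.60

With mean 0.17 fixed, write α = 0.17s, β = 0.83s where s = α+β.
Need P(θ < 0.066) = 0.2 under Beta(0.17s, 0.83s). Normal approximation: (q−m)/√(m(1−m)/s) ≈ z_{0.2} = -0.842, so s ≈ 0.17·0.83·(-0.842)²/(0.066−0.17)² = 9.2.
At s = 9.2: P(θ<0.066) ≈ 0.198. Adjusting to match 0.2 gives s ≈ 9.16.
So α = 0.17·9.16 ≈ 1.56, β = 0.83·9.16 ≈ 7.60.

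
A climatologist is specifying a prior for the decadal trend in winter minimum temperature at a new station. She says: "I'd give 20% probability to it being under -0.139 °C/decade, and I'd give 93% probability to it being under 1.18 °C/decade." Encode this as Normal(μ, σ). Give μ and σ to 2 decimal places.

For Normal(μ,σ), the p-quantile is μ + z_p·σ. Here z_{0.2} = -0.8416, z_{0.93} = 1.476.
So -0.139 = μ − 0.8416σ and 1.18 = μ + 1.476σ.
Subtracting: σ = (1.18 − -0.139)/(1.476 − (-0.8416)) = 0.57.
Then μ = -0.139 − (-0.8416)·0.57 = 0.34.

μ = 0.34, σ = 0.57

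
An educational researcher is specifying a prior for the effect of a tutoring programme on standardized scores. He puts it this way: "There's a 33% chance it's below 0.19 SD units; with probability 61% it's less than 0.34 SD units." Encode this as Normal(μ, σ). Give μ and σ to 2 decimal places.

μ = 0.28, σ = 0.21

The p-quantile of Normal(μ,σ) is μ + z_p·σ, with z_{0.33} = -0.4399 and z_{0.61} = 0.2793.
Eliminate σ: μ = (z₂·x₁ − z₁·x₂)/(z₂ − z₁) = (0.2793·0.19 − (-0.4399)·0.34)/0.7192 = 0.28.
Then σ = (x₂ − x₁)/(z₂ − z₁) = (0.34 − 0.19)/0.7192 = 0.21.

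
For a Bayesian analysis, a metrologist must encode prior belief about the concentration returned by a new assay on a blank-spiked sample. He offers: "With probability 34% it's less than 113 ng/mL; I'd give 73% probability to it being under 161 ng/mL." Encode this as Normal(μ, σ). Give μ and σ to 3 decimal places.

The p-quantile of Normal(μ,σ) is μ + z_p·σ, with z_{0.34} = -0.4125 and z_{0.73} = 0.6128.
Eliminate σ: μ = (z₂·x₁ − z₁·x₂)/(z₂ − z₁) = (0.6128·113 − (-0.4125)·161)/1.025 = 132.310.
Then σ = (x₂ − x₁)/(z₂ − z₁) = (161 − 113)/1.025 = 46.817.

μ = 132.310, σ = 46.817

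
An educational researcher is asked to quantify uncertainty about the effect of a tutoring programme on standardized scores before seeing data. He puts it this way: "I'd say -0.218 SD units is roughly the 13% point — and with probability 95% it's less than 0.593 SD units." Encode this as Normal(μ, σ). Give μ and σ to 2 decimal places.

For Normal(μ,σ), the p-quantile is μ + z_p·σ. Here z_{0.13} = -1.126, z_{0.95} = 1.645.
So -0.218 = μ − 1.126σ and 0.593 = μ + 1.645σ.
Subtracting: σ = (0.593 − -0.218)/(1.645 − (-1.126)) = 0.29.
Then μ = -0.218 − (-1.126)·0.29 = 0.11.

μ = 0.11, σ = 0.29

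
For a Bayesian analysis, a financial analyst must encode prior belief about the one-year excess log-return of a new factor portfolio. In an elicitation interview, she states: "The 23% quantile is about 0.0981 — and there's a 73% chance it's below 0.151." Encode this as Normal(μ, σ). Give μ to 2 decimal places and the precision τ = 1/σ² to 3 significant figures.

For Normal(μ,σ), the p-quantile is μ + z_p·σ. Here z_{0.23} = -0.7388, z_{0.73} = 0.6128.
So 0.0981 = μ − 0.7388σ and 0.151 = μ + 0.6128σ.
Subtracting: σ = (0.151 − 0.0981)/(0.6128 − (-0.7388)) = 0.04.
Then μ = 0.0981 − (-0.7388)·0.04 = 0.13.
Precision τ = 1/σ² = 1/0.03914² = 653.

μ = 0.13, τ = 653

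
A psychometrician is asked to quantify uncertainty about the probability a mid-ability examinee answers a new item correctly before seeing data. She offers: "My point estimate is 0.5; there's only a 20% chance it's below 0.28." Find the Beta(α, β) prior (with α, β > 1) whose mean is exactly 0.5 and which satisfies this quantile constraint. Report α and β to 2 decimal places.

α ≈ 1.87, β ≈ 1.87

With mean 0.5 fixed, write α = 0.5s, β = 0.5s where s = α+β.
Need P(θ < 0.28) = 0.2 under Beta(0.5s, 0.5s). Normal approximation: (q−m)/√(m(1−m)/s) ≈ z_{0.2} = -0.842, so s ≈ 0.5·0.5·(-0.842)²/(0.28−0.5)² = 3.7.
At s = 3.7: P(θ<0.28) ≈ 0.203. Adjusting to match 0.2 gives s ≈ 3.75.
So α = 0.5·3.75 ≈ 1.87, β = 0.5·3.75 ≈ 1.87.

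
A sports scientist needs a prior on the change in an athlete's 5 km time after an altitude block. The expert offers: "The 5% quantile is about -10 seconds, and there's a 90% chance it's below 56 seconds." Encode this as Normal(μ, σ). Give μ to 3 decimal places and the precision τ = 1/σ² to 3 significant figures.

The p-quantile of Normal(μ,σ) is μ + z_p·σ, with z_{0.05} = -1.645 and z_{0.9} = 1.282.
Eliminate σ: μ = (z₂·x₁ − z₁·x₂)/(z₂ − z₁) = (1.282·-10 − (-1.645)·56)/2.926 = 27.097.
Then σ = (x₂ − x₁)/(z₂ − z₁) = (56 − -10)/2.926 = 22.553.
Precision τ = 1/σ² = 1/22.55² = 0.00197.

μ = 27.097, τ = 0.00197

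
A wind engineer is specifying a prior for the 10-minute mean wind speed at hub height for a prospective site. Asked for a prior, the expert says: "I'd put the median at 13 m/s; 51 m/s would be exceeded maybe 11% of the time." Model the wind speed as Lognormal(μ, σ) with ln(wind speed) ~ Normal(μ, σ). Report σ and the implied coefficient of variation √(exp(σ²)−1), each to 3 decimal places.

If T ~ Lognormal(μ,σ) then ln T ~ Normal(μ,σ), so the p-quantile of ln T is μ + z_p·σ.
ln(13) = 2.565 and ln(51) = 3.932; z_{0.5} = 0, z_{0.89} = 1.227.
σ = (3.932 − 2.565)/(1.227 − (0)) = 1.114.
μ = 2.565 − (0)·1.114 = 2.565.
CV = √(exp(σ²)−1) = √(exp(1.2419)−1) = 1.569.

σ ≈ 1.114, CV ≈ 1.569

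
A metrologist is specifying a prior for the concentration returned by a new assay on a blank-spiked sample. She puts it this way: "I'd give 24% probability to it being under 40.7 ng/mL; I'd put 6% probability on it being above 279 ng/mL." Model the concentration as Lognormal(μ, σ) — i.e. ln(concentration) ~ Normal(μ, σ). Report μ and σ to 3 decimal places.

If T ~ Lognormal(μ,σ) then ln T ~ Normal(μ,σ), so the p-quantile of ln T is μ + z_p·σ.
ln(40.7) = 3.706 and ln(279) = 5.631; z_{0.24} = -0.7063, z_{0.94} = 1.555.
σ = (5.631 − 3.706)/(1.555 − (-0.7063)) = 0.851.
μ = 3.706 − (-0.7063)·0.851 = 4.308.

μ ≈ 4.308, σ ≈ 0.851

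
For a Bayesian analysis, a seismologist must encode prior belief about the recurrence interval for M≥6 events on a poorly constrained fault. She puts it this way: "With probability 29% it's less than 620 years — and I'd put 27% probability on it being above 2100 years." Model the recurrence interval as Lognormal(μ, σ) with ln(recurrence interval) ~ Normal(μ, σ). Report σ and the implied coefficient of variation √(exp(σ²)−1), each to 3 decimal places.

σ ≈ 1.046, CV ≈ 1.410

If T ~ Lognormal(μ,σ) then ln T ~ Normal(μ,σ), so the p-quantile of ln T is μ + z_p·σ.
ln(620) = 6.43 and ln(2100) = 7.65; z_{0.29} = -0.5534, z_{0.73} = 0.6128.
σ = (7.65 − 6.43)/(0.6128 − (-0.5534)) = 1.046.
μ = 6.43 − (-0.5534)·1.046 = 7.009.
CV = √(exp(σ²)−1) = √(exp(1.0943)−1) = 1.410.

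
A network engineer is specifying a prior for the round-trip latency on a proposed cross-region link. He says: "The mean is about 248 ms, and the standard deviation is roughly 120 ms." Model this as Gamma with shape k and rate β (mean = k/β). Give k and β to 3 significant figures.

For Gamma(k, rate β): mean = k/β, variance = k/β², so CV = 1/√k.
CV = SD/mean = 120/248 = 0.4839, hence k = 1/CV² = 4.27.
Then β = k/mean = 4.27/248 = 0.0172.

k ≈ 4.27, β ≈ 0.0172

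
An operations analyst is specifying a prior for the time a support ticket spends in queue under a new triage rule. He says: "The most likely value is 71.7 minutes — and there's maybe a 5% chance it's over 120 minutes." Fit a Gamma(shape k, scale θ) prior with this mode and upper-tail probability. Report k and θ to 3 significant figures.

k ≈ 11.5, θ ≈ 6.81

Gamma(k,θ) with k>1 has mode (k−1)θ, so θ = 71.7/(k−1).
Need P(X < 120) = 0.95 with θ tied to k this way. Start at k = 2, θ = 71.7: P(X<120) ≈ 0.499.
Too low — raise k to concentrate. Iterating converges to k ≈ 11.5.
Then θ = 71.7/(11.5−1) ≈ 6.81.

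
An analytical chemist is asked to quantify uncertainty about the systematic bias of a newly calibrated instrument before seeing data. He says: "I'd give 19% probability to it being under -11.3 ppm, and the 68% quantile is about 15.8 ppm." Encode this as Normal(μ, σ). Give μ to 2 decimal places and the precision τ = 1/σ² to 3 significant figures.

μ = 6.38, τ = 0.00247

For Normal(μ,σ), the p-quantile is μ + z_p·σ. Here z_{0.19} = -0.8779, z_{0.68} = 0.4677.
So -11.3 = μ − 0.8779σ and 15.8 = μ + 0.4677σ.
Subtracting: σ = (15.8 − -11.3)/(0.4677 − (-0.8779)) = 20.14.
Then μ = -11.3 − (-0.8779)·20.14 = 6.38.
Precision τ = 1/σ² = 1/20.14² = 0.00247.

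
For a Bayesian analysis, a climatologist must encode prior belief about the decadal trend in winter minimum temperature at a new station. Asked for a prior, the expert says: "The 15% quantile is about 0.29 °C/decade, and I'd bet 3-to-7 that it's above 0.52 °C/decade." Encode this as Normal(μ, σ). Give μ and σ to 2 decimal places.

μ = 0.44, σ = 0.15

The p-quantile of Normal(μ,σ) is μ + z_p·σ, with z_{0.15} = -1.036 and z_{0.7} = 0.5244.
Eliminate σ: μ = (z₂·x₁ − z₁·x₂)/(z₂ − z₁) = (0.5244·0.29 − (-1.036)·0.52)/1.561 = 0.44.
Then σ = (x₂ − x₁)/(z₂ − z₁) = (0.52 − 0.29)/1.561 = 0.15.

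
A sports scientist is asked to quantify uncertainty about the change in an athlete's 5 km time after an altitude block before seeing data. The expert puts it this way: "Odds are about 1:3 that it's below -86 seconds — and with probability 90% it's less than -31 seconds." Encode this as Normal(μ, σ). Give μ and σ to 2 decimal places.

μ = -67.03, σ = 28.12

The p-quantile of Normal(μ,σ) is μ + z_p·σ, with z_{0.25} = -0.6745 and z_{0.9} = 1.282.
Eliminate σ: μ = (z₂·x₁ − z₁·x₂)/(z₂ − z₁) = (1.282·-86 − (-0.6745)·-31)/1.956 = -67.03.
Then σ = (x₂ − x₁)/(z₂ − z₁) = (-31 − -86)/1.956 = 28.12.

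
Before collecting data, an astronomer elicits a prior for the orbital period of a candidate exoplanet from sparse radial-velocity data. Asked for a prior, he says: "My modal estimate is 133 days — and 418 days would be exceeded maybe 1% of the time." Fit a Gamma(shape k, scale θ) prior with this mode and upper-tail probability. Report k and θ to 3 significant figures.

k ≈ 4.39, θ ≈ 39.2

Gamma(k,θ) with k>1 has mode (k−1)θ, so θ = 133/(k−1).
Need P(X < 418) = 0.99 with θ tied to k this way. Start at k = 2, θ = 133: P(X<418) ≈ 0.821.
Too low — raise k to concentrate. Iterating converges to k ≈ 4.39.
Then θ = 133/(4.39−1) ≈ 39.2.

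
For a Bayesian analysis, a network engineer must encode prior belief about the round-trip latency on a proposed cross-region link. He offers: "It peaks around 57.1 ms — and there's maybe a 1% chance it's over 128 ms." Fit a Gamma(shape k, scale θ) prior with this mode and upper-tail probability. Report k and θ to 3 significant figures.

k ≈ 8.37, θ ≈ 7.75

Gamma(k,θ) with k>1 has mode (k−1)θ, so θ = 57.1/(k−1).
Need P(X < 128) = 0.99 with θ tied to k this way. Start at k = 2, θ = 57.1: P(X<128) ≈ 0.655.
Too low — raise k to concentrate. Iterating converges to k ≈ 8.37.
Then θ = 57.1/(8.37−1) ≈ 7.75.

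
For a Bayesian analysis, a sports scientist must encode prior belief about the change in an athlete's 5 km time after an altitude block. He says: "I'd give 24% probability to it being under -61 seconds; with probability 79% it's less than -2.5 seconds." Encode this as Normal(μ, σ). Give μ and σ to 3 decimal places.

The p-quantile of Normal(μ,σ) is μ + z_p·σ, with z_{0.24} = -0.7063 and z_{0.79} = 0.8064.
Eliminate σ: μ = (z₂·x₁ − z₁·x₂)/(z₂ − z₁) = (0.8064·-61 − (-0.7063)·-2.5)/1.513 = -33.686.
Then σ = (x₂ − x₁)/(z₂ − z₁) = (-2.5 − -61)/1.513 = 38.672.

μ = -33.686, σ = 38.672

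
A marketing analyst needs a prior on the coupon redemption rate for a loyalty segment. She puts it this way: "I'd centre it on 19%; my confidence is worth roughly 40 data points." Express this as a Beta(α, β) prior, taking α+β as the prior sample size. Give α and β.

Under the effective-sample-size interpretation, Beta(α, β) has prior mean α/(α+β) and prior sample size α+β.
So α+β = 40 and α/(α+β) = 0.19, giving α = 0.19·40 = 7.6 and β = 40 − 7.6 = 32.4.

α = 7.6, β = 32.4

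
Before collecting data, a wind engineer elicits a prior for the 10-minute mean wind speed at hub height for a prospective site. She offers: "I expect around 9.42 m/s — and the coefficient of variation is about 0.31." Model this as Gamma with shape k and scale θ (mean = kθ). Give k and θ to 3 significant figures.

k ≈ 10.4, θ ≈ 0.905

For Gamma(k, scale θ): mean = kθ, variance = kθ², so CV = 1/√k.
CV = 0.31, hence k = 1/CV² = 10.4.
Then θ = mean/k = 9.42/10.4 = 0.905.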